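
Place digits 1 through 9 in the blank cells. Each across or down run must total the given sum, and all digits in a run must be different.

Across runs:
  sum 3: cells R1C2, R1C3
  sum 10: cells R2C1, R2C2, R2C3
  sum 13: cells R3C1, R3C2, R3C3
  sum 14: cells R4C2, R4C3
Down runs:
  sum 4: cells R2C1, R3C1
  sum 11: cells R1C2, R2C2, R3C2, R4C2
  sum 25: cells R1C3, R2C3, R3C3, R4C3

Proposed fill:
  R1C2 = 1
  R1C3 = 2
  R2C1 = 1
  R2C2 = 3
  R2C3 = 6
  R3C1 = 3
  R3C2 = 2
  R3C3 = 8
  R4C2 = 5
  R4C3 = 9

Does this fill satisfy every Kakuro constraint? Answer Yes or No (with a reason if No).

Across: 1+2=3; 1+3+6=10; 3+2+8=13; 5+9=14. Down: 1+3=4; 1+3+2+5=11; 2+6+8+9=25. No digit repeats within any run.

Yes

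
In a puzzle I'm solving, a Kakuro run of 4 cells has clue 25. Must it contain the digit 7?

No

Counterexample: {2,6,8,9} sums to 25 without using 7.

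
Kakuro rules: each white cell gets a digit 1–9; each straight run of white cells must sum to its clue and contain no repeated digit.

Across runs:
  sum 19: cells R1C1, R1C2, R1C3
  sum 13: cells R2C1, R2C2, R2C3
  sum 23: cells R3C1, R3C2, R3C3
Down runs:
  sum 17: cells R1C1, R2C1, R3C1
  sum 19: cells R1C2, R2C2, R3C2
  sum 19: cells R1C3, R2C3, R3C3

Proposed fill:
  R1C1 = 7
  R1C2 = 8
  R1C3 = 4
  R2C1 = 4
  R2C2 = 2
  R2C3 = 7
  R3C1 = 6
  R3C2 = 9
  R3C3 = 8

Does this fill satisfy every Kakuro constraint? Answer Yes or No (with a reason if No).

Yes

Across: 7+8+4=19; 4+2+7=13; 6+9+8=23. Down: 7+4+6=17; 8+2+9=19; 4+7+8=19. No digit repeats within any run.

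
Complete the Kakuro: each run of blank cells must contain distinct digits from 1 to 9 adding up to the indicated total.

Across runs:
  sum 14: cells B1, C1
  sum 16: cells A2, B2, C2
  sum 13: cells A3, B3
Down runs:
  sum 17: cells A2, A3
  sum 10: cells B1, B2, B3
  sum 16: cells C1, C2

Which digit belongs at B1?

17 in 2 cells must be {8,9}; 16 in 2 cells must be {7,9}.
The 14 across and the 16 down share only 9, so C1 = 9.
C2 = 16 − 9 = 7 completes the 16 down.
B1 = 14 − 9 = 5 completes the 14 across.
A2 = 8: the only remaining digit allowed by both the 16 across and the 17 down.
B2 = 16 − 15 = 1 completes the 16 across.
A3 = 17 − 8 = 9 completes the 17 down.
B3 = 13 − 9 = 4 completes the 13 across.

5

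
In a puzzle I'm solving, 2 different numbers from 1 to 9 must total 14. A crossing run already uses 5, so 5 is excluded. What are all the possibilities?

2 distinct digits from 1–9 sum between 3 and 17.
Dropping sets that contain 5.
Only one set works: {6,8}.

{6,8}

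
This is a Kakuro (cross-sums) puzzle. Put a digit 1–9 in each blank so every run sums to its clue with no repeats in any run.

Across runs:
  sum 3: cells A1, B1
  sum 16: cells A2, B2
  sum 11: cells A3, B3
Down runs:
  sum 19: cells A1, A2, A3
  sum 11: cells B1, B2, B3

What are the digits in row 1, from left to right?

3 in 2 cells must be {1,2}; 16 in 2 cells must be {7,9}.
The 3 across and the 19 down share only 2, so A1 = 2.
B1 = 3 − 2 = 1 completes the 3 across.
Given what's placed, A2 must be 9 to fit the 16 across and 19 down.
B2 = 16 − 9 = 7 completes the 16 across.
A3 = 19 − 11 = 8 completes the 19 down.
B3 = 11 − 8 = 3 completes the 11 across.

2 1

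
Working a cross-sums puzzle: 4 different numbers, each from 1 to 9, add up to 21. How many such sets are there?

11

4 distinct digits from 1–9 sum between 10 and 30.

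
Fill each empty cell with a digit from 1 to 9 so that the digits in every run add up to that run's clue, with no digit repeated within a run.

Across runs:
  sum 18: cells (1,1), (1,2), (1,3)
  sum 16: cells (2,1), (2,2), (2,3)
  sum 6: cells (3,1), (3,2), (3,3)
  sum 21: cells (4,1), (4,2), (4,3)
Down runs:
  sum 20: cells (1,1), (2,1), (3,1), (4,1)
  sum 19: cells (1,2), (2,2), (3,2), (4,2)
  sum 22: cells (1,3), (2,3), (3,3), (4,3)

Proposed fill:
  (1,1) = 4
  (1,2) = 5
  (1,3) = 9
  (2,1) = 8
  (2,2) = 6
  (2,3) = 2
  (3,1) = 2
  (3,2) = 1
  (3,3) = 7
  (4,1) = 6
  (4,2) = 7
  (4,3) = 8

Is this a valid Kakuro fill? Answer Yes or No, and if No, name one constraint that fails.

No — the down run (1,3)–(4,3) sums to 26, not 22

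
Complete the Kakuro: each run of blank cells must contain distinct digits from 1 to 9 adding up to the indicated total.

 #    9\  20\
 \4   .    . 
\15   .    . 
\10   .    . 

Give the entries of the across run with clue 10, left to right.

2 8

4 in 2 cells must be {1,3}.
The 4 across and the 20 down share only 3, so R1C2 = 3.
The 15 across and the 9 down share only 6, so R2C1 = 6.
R2C2 = 15 − 6 = 9 completes the 15 across.
R3C2 = 20 − 12 = 8 completes the 20 down.
R1C1 = 4 − 3 = 1 completes the 4 across.
R3C1 = 10 − 8 = 2 completes the 10 across.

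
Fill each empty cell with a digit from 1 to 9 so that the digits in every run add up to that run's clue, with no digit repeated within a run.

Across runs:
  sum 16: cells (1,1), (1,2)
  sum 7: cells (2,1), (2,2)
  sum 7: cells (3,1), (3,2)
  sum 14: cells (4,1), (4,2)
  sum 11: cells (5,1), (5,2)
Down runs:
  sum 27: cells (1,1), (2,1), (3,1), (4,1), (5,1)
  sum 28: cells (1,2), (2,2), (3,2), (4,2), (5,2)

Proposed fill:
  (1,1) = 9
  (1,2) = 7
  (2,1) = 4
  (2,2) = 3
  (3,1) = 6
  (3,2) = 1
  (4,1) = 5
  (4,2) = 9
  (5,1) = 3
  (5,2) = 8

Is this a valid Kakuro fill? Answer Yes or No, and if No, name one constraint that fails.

Across: 9+7=16; 4+3=7; 6+1=7; 5+9=14; 3+8=11. Down: 9+4+6+5+3=27; 7+3+1+9+8=28. No digit repeats within any run.

Yes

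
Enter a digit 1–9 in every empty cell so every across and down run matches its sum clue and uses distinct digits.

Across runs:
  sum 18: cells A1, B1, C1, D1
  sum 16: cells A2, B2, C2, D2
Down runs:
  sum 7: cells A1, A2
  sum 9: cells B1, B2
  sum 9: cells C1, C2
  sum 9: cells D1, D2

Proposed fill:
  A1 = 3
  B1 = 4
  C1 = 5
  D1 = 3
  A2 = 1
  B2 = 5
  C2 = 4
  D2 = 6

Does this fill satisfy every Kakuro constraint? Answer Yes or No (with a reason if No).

No — the down run A1–A2 sums to 4, not 7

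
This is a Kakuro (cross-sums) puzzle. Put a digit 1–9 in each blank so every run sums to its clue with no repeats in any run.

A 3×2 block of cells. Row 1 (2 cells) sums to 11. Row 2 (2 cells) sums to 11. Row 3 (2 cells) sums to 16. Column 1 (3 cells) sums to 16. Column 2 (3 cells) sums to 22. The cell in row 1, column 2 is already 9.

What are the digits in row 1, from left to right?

2 9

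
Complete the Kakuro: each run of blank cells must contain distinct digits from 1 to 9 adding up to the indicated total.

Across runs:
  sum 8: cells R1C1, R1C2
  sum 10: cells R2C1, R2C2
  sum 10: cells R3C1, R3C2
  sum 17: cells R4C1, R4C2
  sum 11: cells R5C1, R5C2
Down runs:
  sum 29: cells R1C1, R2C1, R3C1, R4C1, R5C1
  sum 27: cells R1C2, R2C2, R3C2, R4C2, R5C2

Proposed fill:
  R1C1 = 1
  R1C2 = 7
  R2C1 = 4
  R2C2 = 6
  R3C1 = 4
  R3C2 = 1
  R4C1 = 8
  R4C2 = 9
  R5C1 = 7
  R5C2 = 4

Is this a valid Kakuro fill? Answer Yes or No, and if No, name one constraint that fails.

No — the across run R3C1–R3C2 sums to 5, not 10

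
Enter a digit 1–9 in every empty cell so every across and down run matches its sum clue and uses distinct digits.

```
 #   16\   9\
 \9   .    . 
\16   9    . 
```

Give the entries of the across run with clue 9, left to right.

7, 2

16 in 2 cells must be {7,9}.
R1C1 = 16 − 9 = 7 completes the 16 down.
R1C2 = 9 − 7 = 2 completes the 9 across.
R2C2 = 16 − 9 = 7 completes the 16 across.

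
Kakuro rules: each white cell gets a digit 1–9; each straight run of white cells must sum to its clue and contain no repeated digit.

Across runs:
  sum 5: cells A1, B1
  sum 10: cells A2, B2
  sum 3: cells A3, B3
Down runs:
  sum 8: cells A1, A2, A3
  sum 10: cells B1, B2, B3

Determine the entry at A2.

3

3 in 2 cells must be {1,2}.
Nothing is forced directly, so branch on A3, whose candidates are 1 or 2. If A3 = 2: that forces A1 = 1, B1 = 4, after which A2 would have to be in {1,2,3,4,6,7,8,9} for the 10 across but in {5} for the 8 down — contradiction. So A3 = 1.
B3 = 3 − 1 = 2 completes the 3 across.
Nothing is forced directly, so branch on B1, whose candidates are 1 or 3. If B1 = 3: that forces A1 = 2, after which A2 would have to be in {1,2,3,4,6,7,8,9} for the 10 across but in {5} for the 8 down — contradiction. So B1 = 1.
A1 = 5 − 1 = 4 completes the 5 across.
A2 = 8 − 5 = 3 completes the 8 down.
B2 = 10 − 3 = 7 completes the 10 across.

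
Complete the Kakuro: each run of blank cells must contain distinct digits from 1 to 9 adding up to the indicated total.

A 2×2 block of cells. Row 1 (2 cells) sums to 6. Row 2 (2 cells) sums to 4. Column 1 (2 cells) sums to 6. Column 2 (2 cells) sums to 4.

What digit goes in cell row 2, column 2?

3

4 in 2 cells must be {1,3}.
The 6 across and the 4 down share only 1, so (1,2) = 1.
The 4 across and the 6 down share only 1, so (2,1) = 1.
(2,2) = 4 − 1 = 3 completes the 4 across.
(1,1) = 6 − 1 = 5 completes the 6 across.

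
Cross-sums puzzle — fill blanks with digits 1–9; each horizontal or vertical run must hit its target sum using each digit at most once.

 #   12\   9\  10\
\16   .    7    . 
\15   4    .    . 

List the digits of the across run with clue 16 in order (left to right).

R1C1 = 12 − 4 = 8 completes the 12 down.
R1C3 = 16 − 15 = 1 completes the 16 across.
R2C2 = 9 − 7 = 2 completes the 9 down.
R2C3 = 15 − 6 = 9 completes the 15 across.

8 7 1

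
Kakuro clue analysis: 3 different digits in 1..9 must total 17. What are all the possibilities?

{1,7,9}; {2,6,9}; {2,7,8}; {3,5,9}; {3,6,8}; {4,5,8}; {4,6,7}

3 distinct digits from 1–9 sum between 6 and 24.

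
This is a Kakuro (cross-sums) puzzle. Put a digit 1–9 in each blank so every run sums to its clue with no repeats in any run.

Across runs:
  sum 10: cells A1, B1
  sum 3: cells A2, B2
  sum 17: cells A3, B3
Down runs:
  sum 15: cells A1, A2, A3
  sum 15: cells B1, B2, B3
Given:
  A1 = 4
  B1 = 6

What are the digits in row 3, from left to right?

3 in 2 cells must be {1,2}; 17 in 2 cells must be {8,9}.
A2 = 2: the only remaining digit allowed by both the 3 across and the 15 down.
B2 = 3 − 2 = 1 completes the 3 across.
A3 = 15 − 6 = 9 completes the 15 down.
B3 = 17 − 9 = 8 completes the 17 across.

9 8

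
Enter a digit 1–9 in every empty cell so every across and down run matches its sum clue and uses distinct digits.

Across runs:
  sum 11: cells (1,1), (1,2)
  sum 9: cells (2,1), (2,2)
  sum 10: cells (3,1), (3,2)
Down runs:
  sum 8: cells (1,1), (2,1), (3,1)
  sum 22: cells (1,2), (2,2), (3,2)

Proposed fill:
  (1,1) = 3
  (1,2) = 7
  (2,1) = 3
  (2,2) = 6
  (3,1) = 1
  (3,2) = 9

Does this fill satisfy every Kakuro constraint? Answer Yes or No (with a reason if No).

No — the down run (1,1)–(3,1) sums to 7, not 8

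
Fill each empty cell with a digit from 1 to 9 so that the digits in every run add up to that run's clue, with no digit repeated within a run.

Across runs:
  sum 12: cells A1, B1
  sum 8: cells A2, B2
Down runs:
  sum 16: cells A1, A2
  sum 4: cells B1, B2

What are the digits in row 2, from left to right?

7 1

16 in 2 cells must be {7,9}; 4 in 2 cells must be {1,3}.
The 12 across and the 4 down share only 3, so B1 = 3.
The 8 across and the 16 down share only 7, so A2 = 7.
B2 = 8 − 7 = 1 completes the 8 across.
A1 = 12 − 3 = 9 completes the 12 across.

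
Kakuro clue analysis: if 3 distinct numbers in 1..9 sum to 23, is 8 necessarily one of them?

Yes

The only way to make 23 from 3 distinct digits is {6,8,9}, which contains 8.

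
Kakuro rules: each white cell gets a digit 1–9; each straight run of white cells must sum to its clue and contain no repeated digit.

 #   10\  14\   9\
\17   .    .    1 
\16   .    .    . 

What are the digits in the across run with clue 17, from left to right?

7, 9, 1

Given what's placed, R1C2 must be 9 to fit the 17 across and 14 down.
R2C2 = 14 − 9 = 5 completes the 14 down.
R2C3 = 9 − 1 = 8 completes the 9 down.
R1C1 = 17 − 10 = 7 completes the 17 across.
R2C1 = 16 − 13 = 3 completes the 16 across.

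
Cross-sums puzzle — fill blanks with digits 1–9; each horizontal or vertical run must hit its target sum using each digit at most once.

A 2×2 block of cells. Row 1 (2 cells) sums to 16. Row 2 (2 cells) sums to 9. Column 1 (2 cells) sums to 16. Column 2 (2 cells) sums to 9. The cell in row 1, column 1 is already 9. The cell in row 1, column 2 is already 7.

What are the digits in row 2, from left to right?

7, 2

16 in 2 cells must be {7,9}.
(2,1) = 16 − 9 = 7 completes the 16 down.
(2,2) = 9 − 7 = 2 completes the 9 across.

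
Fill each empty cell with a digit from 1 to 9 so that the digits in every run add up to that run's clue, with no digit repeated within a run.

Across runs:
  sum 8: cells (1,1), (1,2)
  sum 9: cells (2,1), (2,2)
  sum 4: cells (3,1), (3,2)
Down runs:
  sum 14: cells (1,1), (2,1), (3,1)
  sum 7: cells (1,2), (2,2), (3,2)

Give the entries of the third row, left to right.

4 in 2 cells must be {1,3}; 7 in 3 cells must be {1,2,4}.
The 4 across and the 7 down share only 1, so (3,2) = 1.
Given what's placed, (1,2) must be 2 to fit the 8 across and 7 down.
(2,2) = 7 − 3 = 4 completes the 7 down.
(3,1) = 4 − 1 = 3 completes the 4 across.
(1,1) = 8 − 2 = 6 completes the 8 across.
(2,1) = 9 − 4 = 5 completes the 9 across.

3 1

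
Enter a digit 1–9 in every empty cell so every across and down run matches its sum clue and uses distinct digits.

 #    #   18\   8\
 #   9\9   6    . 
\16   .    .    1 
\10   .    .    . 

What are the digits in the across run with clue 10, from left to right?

1, 5, 4

R1C3 = 9 − 6 = 3 completes the 9 across.
R3C3 = 8 − 4 = 4 completes the 8 down.
Given what's placed, R3C2 must be 5 to fit the 10 across and 18 down.
R2C2 = 18 − 11 = 7 completes the 18 down.
R3C1 = 10 − 9 = 1 completes the 10 across.
R2C1 = 16 − 8 = 8 completes the 16 across.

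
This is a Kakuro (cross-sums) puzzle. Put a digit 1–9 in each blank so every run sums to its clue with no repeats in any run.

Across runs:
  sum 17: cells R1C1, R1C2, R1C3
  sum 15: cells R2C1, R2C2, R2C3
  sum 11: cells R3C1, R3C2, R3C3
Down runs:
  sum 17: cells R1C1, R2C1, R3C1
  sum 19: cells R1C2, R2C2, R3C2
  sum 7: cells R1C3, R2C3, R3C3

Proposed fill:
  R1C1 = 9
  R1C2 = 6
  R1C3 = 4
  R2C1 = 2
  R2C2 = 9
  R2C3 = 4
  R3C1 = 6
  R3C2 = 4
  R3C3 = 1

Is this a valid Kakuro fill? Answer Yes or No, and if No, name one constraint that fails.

No — the down run R1C3–R3C3 sums to 9, not 7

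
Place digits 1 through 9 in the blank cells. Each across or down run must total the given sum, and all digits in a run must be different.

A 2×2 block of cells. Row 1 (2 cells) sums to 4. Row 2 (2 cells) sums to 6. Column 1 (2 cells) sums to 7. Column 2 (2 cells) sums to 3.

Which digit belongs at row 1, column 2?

1

4 in 2 cells must be {1,3}; 3 in 2 cells must be {1,2}.
The 4 across and the 3 down share only 1, so (1,2) = 1.
(2,2) = 3 − 1 = 2 completes the 3 down.
(1,1) = 4 − 1 = 3 completes the 4 across.
(2,1) = 6 − 2 = 4 completes the 6 across.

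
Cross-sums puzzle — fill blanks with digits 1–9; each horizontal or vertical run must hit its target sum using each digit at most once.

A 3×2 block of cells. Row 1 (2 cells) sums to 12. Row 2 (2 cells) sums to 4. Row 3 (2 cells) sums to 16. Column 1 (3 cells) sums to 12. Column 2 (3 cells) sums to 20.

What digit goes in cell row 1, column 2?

4 in 2 cells must be {1,3}; 16 in 2 cells must be {7,9}.
The 4 across and the 20 down share only 3, so (2,2) = 3.
Given what's placed, (3,2) must be 9 to fit the 16 across and 20 down.
(1,2) = 20 − 12 = 8 completes the 20 down.
(2,1) = 4 − 3 = 1 completes the 4 across.
(3,1) = 16 − 9 = 7 completes the 16 across.
(1,1) = 12 − 8 = 4 completes the 12 across.

8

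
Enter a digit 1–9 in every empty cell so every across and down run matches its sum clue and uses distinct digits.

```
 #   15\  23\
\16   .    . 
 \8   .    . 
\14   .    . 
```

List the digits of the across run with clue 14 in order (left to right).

16 in 2 cells must be {7,9}; 23 in 3 cells must be {6,8,9}.
The 16 across and the 23 down share only 9, so R1C2 = 9.
Given what's placed, R2C2 must be 6 to fit the 8 across and 23 down.
R3C2 = 23 − 15 = 8 completes the 23 down.
R1C1 = 16 − 9 = 7 completes the 16 across.
R2C1 = 8 − 6 = 2 completes the 8 across.
R3C1 = 14 − 8 = 6 completes the 14 across.

6 8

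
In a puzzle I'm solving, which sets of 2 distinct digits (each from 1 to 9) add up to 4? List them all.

2 distinct digits from 1–9 sum between 3 and 17.
Only one set works: {1,3}.

{1,3}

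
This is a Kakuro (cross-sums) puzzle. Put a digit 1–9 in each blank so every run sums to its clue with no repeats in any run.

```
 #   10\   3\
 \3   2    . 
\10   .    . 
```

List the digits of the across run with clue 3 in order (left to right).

3 in 2 cells must be {1,2}.
R1C2 = 3 − 2 = 1 completes the 3 across.
R2C1 = 10 − 2 = 8 completes the 10 down.
R2C2 = 10 − 8 = 2 completes the 10 across.

2, 1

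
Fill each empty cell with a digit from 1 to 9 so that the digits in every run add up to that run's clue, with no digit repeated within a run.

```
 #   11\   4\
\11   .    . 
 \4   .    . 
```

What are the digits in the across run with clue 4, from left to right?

3, 1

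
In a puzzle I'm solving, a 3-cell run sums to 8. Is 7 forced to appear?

No

Counterexample: {1,2,5} sums to 8 without using 7.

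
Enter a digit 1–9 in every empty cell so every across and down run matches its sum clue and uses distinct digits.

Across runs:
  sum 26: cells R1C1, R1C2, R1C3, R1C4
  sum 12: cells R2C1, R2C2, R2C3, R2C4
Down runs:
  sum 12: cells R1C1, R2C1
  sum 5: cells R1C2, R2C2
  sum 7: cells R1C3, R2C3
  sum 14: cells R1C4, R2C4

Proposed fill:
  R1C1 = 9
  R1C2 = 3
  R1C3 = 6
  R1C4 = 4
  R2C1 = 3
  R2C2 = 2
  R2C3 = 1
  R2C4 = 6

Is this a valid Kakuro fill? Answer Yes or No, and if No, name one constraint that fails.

No — the across run R1C1–R1C4 sums to 22, not 26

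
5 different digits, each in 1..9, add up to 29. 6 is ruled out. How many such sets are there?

5 distinct digits from 1–9 sum between 15 and 35.
Dropping sets that contain 6.
Enumerating: {1,4,7,8,9}, {2,3,7,8,9}, {3,4,5,8,9}.

3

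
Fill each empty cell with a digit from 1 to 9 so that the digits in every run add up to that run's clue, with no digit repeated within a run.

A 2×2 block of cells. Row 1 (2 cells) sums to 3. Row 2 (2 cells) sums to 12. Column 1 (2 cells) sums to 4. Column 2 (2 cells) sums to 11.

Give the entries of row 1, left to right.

3 in 2 cells must be {1,2}; 4 in 2 cells must be {1,3}.
The 3 across and the 4 down share only 1, so (1,1) = 1.
(1,2) = 3 − 1 = 2 completes the 3 across.
(2,1) = 4 − 1 = 3 completes the 4 down.
(2,2) = 12 − 3 = 9 completes the 12 across.

1, 2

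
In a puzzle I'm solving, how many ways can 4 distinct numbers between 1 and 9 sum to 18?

4 distinct digits from 1–9 sum between 10 and 30.

11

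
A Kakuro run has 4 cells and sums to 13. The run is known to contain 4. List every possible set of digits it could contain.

4 distinct digits from 1–9 sum between 10 and 30.
Keeping only sets containing 4.

{1,2,4,6}; {1,3,4,5}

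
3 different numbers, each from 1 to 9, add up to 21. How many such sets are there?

3 distinct digits from 1–9 sum between 6 and 24.
Enumerating: {4,8,9}, {5,7,9}, {6,7,8}.

3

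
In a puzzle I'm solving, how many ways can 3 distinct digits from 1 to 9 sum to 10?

4

3 distinct digits from 1–9 sum between 6 and 24.
Enumerating: {1,2,7}, {1,3,6}, {1,4,5}, {2,3,5}.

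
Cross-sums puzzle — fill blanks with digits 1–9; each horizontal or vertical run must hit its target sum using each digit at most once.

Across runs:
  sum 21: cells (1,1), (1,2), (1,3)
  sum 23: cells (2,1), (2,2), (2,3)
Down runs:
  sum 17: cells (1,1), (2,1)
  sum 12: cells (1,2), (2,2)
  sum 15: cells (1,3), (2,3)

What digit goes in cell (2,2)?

23 in 3 cells must be {6,8,9}; 17 in 2 cells must be {8,9}.
Nothing is forced directly, so branch on (2,2), whose candidates are 8 or 9. If (2,2) = 9: then (1,2) would have to be in {4,5,6,7,8,9} for the 21 across but in {3} for the 12 down — contradiction. So (2,2) = 8.
(1,2) = 12 − 8 = 4 completes the 12 down.
Given what's placed, (2,1) must be 9 to fit the 23 across and 17 down.
(2,3) = 23 − 17 = 6 completes the 23 across.
(1,1) = 17 − 9 = 8 completes the 17 down.
(1,3) = 21 − 12 = 9 completes the 21 across.

8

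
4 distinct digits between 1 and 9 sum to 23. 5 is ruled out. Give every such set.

4 distinct digits from 1–9 sum between 10 and 30.
Dropping sets that contain 5.

{1,6,7,9}; {2,4,8,9}; {2,6,7,8}; {3,4,7,9}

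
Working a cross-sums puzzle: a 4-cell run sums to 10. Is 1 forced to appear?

Yes

The only way to make 10 from 4 distinct digits is {1,2,3,4}, which contains 1.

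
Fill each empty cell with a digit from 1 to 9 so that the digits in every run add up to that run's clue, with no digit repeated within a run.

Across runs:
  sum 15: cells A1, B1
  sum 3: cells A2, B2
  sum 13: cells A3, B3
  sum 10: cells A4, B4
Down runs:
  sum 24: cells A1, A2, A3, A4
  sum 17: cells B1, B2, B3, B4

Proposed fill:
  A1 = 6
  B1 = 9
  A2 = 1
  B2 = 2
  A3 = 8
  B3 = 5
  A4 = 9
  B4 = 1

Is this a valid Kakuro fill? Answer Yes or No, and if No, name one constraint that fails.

Yes

Across: 6+9=15; 1+2=3; 8+5=13; 9+1=10. Down: 6+1+8+9=24; 9+2+5+1=17. No digit repeats within any run.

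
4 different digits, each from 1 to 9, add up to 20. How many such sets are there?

12

4 distinct digits from 1–9 sum between 10 and 30.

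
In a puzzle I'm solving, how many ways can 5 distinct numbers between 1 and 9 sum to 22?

9

5 distinct digits from 1–9 sum between 15 and 35.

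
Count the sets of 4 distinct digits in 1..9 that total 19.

11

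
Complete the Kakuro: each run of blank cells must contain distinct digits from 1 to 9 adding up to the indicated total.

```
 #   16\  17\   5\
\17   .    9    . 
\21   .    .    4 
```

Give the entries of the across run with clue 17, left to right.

16 in 2 cells must be {7,9}; 17 in 2 cells must be {8,9}.
R1C1 = 7: the only remaining digit allowed by both the 17 across and the 16 down.
R1C3 = 17 − 16 = 1 completes the 17 across.
R2C1 = 16 − 7 = 9 completes the 16 down.
R2C2 = 21 − 13 = 8 completes the 21 across.

7 9 1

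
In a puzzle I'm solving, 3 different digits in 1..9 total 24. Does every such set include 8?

Yes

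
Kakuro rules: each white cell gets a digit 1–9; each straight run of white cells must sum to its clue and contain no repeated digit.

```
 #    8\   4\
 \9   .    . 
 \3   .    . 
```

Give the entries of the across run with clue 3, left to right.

3 in 2 cells must be {1,2}; 4 in 2 cells must be {1,3}.
The 3 across and the 4 down share only 1, so R2C2 = 1.
R1C2 = 4 − 1 = 3 completes the 4 down.
R2C1 = 3 − 1 = 2 completes the 3 across.
R1C1 = 9 − 3 = 6 completes the 9 across.

2 1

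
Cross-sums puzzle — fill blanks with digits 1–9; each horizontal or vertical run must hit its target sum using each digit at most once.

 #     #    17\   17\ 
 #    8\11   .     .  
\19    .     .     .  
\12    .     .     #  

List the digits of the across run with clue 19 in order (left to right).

17 in 2 cells must be {8,9}.
Nothing is forced directly, so branch on R3C1, whose candidates are 3 or 5 or 7. If R3C1 = 5: that forces R2C1 = 3, R2C3 = 9, R3C2 = 7, R1C3 = 8, after which R2C2 would have to be in {7} for the 19 across but in {1,2,4,6,8,9} for the 17 down — contradiction. If R3C1 = 7: then R2C1 would have to be in {2,3,4,5,6,7,8,9} for the 19 across but in {1} for the 8 down — contradiction. So R3C1 = 3.
R2C1 = 8 − 3 = 5 completes the 8 down.
R2C3 = 8: the only remaining digit allowed by both the 19 across and the 17 down.
R3C2 = 12 − 3 = 9 completes the 12 across.
R1C3 = 17 − 8 = 9 completes the 17 down.
R2C2 = 19 − 13 = 6 completes the 19 across.
R1C2 = 11 − 9 = 2 completes the 11 across.

5, 6, 8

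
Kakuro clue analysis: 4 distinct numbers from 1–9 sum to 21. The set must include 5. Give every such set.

{1,5,6,9}; {1,5,7,8}; {2,5,6,8}; {3,4,5,9}; {3,5,6,7}

4 distinct digits from 1–9 sum between 10 and 30.
Keeping only sets containing 5.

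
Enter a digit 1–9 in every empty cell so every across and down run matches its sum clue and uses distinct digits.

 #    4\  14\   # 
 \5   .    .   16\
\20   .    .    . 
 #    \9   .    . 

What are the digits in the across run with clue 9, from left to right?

2 7

4 in 2 cells must be {1,3}; 16 in 2 cells must be {7,9}.
The 20 across and the 4 down share only 3, so R2C1 = 3.
R2C3 = 9: the only remaining digit allowed by both the 20 across and the 16 down.
R3C3 = 16 − 9 = 7 completes the 16 down.
R1C1 = 4 − 3 = 1 completes the 4 down.
R1C2 = 5 − 1 = 4 completes the 5 across.
R2C2 = 20 − 12 = 8 completes the 20 across.
R3C2 = 9 − 7 = 2 completes the 9 across.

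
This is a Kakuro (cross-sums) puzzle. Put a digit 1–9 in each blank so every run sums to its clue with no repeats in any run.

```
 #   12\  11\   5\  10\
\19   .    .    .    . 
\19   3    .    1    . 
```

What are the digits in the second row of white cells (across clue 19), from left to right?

3 6 1 9

R1C1 = 12 − 3 = 9 completes the 12 down.
R1C3 = 5 − 1 = 4 completes the 5 down.
Given what's placed, R1C4 must be 1 to fit the 19 across and 10 down.
R2C4 = 10 − 1 = 9 completes the 10 down.
R1C2 = 19 − 14 = 5 completes the 19 across.
R2C2 = 19 − 13 = 6 completes the 19 across.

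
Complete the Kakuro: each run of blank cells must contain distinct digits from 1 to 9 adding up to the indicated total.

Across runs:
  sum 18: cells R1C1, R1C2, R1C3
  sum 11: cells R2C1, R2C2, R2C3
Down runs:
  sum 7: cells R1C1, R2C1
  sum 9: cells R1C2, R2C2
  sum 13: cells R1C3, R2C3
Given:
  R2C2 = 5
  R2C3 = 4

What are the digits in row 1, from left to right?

R1C2 = 9 − 5 = 4 completes the 9 down.
R1C3 = 13 − 4 = 9 completes the 13 down.
R2C1 = 11 − 9 = 2 completes the 11 across.
R1C1 = 18 − 13 = 5 completes the 18 across.

5 4 9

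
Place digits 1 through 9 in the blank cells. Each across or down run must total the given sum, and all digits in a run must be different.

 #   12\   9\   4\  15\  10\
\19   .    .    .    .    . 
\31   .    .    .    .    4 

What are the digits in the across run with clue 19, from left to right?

3 2 1 7 6

4 in 2 cells must be {1,3}.
R1C5 = 10 − 4 = 6 completes the 10 down.
Given what's placed, R2C3 must be 3 to fit the 31 across and 4 down.
R1C3 = 4 − 3 = 1 completes the 4 down.
R1C4 = 7: the only remaining digit allowed by both the 19 across and the 15 down.
R2C4 = 15 − 7 = 8 completes the 15 down.
Given what's placed, R1C1 must be 3 to fit the 19 across and 12 down.
R1C2 = 19 − 17 = 2 completes the 19 across.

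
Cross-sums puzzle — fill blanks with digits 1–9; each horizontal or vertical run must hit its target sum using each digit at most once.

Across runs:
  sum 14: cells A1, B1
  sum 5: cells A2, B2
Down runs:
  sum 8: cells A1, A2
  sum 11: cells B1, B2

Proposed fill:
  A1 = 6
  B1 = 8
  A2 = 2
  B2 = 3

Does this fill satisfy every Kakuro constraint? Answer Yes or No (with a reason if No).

Yes

Across: 6+8=14; 2+3=5. Down: 6+2=8; 8+3=11. No digit repeats within any run.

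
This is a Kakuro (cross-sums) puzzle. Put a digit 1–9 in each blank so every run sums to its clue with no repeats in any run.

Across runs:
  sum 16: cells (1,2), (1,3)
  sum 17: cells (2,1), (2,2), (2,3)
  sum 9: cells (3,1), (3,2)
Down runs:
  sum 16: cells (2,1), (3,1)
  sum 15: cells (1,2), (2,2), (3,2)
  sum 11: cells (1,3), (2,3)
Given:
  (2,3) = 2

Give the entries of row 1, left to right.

7 9

16 in 2 cells must be {7,9}.
(1,3) = 11 − 2 = 9 completes the 11 down.
The 9 across and the 16 down share only 7, so (3,1) = 7.
(3,2) = 9 − 7 = 2 completes the 9 across.
(1,2) = 16 − 9 = 7 completes the 16 across.
(2,1) = 16 − 7 = 9 completes the 16 down.
(2,2) = 17 − 11 = 6 completes the 17 across.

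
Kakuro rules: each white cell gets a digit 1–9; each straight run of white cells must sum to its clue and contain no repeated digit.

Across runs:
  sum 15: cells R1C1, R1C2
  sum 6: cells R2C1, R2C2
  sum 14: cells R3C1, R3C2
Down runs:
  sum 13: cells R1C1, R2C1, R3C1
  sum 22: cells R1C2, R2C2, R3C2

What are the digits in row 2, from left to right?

The 6 across and the 22 down share only 5, so R2C2 = 5.
R2C1 = 6 − 5 = 1 completes the 6 across.
Nothing is forced directly, so branch on R1C2, whose candidates are 8 or 9. If R1C2 = 9: then R1C1 would have to be in {6} for the 15 across but in {3,4,5,7,8,9} for the 13 down — contradiction. So R1C2 = 8.
R1C1 = 15 − 8 = 7 completes the 15 across.
R3C1 = 13 − 8 = 5 completes the 13 down.
R3C2 = 14 − 5 = 9 completes the 14 across.

1 5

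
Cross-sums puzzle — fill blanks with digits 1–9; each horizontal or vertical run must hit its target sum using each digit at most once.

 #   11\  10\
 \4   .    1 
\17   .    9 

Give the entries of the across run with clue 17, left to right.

8 9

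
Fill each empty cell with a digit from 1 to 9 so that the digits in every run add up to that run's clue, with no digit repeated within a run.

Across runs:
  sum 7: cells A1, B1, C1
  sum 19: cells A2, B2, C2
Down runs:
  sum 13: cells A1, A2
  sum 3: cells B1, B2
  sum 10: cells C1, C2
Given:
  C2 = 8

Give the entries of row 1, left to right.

7 in 3 cells must be {1,2,4}; 3 in 2 cells must be {1,2}.
A1 = 4: only digit in both the 7-across and 13-down candidate sets.
C1 = 10 − 8 = 2 completes the 10 down.
A2 = 13 − 4 = 9 completes the 13 down.
B2 = 19 − 17 = 2 completes the 19 across.
B1 = 7 − 6 = 1 completes the 7 across.

4, 1, 2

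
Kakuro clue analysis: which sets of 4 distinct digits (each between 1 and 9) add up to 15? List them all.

4 distinct digits from 1–9 sum between 10 and 30.

{1,2,3,9}; {1,2,4,8}; {1,2,5,7}; {1,3,4,7}; {1,3,5,6}; {2,3,4,6}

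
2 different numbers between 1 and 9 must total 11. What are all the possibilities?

{2,9}; {3,8}; {4,7}; {5,6}

2 distinct digits from 1–9 sum between 3 and 17.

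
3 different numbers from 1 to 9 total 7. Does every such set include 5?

No

The only way to make 7 from 3 distinct digits is {1,2,4}, which does not contain 5.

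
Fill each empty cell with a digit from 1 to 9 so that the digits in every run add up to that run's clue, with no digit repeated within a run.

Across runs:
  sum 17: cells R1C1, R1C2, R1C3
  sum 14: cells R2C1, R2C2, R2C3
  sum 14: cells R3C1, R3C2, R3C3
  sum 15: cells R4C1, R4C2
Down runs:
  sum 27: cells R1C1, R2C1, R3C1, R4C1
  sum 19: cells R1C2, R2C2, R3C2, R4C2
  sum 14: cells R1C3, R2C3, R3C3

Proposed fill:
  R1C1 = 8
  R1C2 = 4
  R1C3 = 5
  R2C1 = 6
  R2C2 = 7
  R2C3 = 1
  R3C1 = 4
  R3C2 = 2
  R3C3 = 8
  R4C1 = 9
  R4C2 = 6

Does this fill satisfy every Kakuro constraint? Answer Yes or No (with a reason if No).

Across: 8+4+5=17; 6+7+1=14; 4+2+8=14; 9+6=15. Down: 8+6+4+9=27; 4+7+2+6=19; 5+1+8=14. No digit repeats within any run.

Yes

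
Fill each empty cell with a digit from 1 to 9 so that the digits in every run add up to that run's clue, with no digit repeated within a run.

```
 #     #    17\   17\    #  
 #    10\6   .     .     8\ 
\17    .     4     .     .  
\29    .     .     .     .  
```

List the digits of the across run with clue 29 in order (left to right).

29 in 4 cells must be {5,7,8,9}.
Given what's placed, R1C2 must be 5 to fit the 6 across and 17 down.
R1C3 = 6 − 5 = 1 completes the 6 across.
R3C2 = 17 − 9 = 8 completes the 17 down.
No cell is forced outright now. R3C4 can only be 5 or 7 (the digits allowed by both its 29 across and its 8 down). If R3C4 = 7: that forces R2C4 = 1, R3C1 = 9, after which R3C3 would have to be in {5} for the 29 across but in {7,9} for the 17 down — contradiction. So R3C4 = 5.
R2C4 = 8 − 5 = 3 completes the 8 down.
R2C3 = 9: the only remaining digit allowed by both the 17 across and the 17 down.
R3C3 = 17 − 10 = 7 completes the 17 down.
R2C1 = 17 − 16 = 1 completes the 17 across.
R3C1 = 29 − 20 = 9 completes the 29 across.

9 8 7 5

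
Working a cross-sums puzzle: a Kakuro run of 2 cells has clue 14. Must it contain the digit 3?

Counterexample: {5,9} sums to 14 without using 3.

No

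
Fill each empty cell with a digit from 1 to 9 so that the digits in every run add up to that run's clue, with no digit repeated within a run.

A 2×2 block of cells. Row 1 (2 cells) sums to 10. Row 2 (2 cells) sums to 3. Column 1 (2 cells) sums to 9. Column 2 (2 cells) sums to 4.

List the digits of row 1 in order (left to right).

7 3

3 in 2 cells must be {1,2}; 4 in 2 cells must be {1,3}.
The 3 across and the 4 down share only 1, so (2,2) = 1.
(1,2) = 4 − 1 = 3 completes the 4 down.
(2,1) = 3 − 1 = 2 completes the 3 across.
(1,1) = 10 − 3 = 7 completes the 10 across.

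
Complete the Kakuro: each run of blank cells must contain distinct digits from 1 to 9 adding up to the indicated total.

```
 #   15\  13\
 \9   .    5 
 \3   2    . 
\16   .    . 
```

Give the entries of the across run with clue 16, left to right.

3 in 2 cells must be {1,2}; 16 in 2 cells must be {7,9}.
R1C1 = 9 − 5 = 4 completes the 9 across.
R2C2 = 3 − 2 = 1 completes the 3 across.
R3C1 = 15 − 6 = 9 completes the 15 down.
R3C2 = 16 − 9 = 7 completes the 16 across.

9, 7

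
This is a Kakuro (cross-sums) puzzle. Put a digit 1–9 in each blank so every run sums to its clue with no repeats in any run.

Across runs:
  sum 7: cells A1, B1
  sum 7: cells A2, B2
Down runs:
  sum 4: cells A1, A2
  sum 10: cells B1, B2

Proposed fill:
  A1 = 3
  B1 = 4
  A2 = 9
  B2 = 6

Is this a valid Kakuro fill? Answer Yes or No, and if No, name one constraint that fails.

No — the across run A2–B2 sums to 15, not 7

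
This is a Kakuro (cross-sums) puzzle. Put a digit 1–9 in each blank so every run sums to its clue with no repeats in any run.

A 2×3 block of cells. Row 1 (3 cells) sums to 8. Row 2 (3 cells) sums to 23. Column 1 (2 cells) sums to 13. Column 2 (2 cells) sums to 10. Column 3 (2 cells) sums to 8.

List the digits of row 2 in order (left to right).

8 9 6

23 in 3 cells must be {6,8,9}.
The 23 across and the 8 down share only 6, so (2,3) = 6.
(1,3) = 8 − 6 = 2 completes the 8 down.
Given what's placed, (1,1) must be 5 to fit the 8 across and 13 down.
(1,2) = 8 − 7 = 1 completes the 8 across.
(2,1) = 13 − 5 = 8 completes the 13 down.
(2,2) = 23 − 14 = 9 completes the 23 across.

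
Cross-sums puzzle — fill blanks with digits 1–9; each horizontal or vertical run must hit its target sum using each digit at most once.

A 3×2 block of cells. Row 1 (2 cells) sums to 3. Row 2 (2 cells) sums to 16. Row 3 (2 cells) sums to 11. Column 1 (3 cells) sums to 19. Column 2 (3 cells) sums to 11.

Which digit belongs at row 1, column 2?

3 in 2 cells must be {1,2}; 16 in 2 cells must be {7,9}.
The 3 across and the 19 down share only 2, so (1,1) = 2.
(1,2) = 3 − 2 = 1 completes the 3 across.
Given what's placed, (2,1) must be 9 to fit the 16 across and 19 down.
(2,2) = 16 − 9 = 7 completes the 16 across.
(3,1) = 19 − 11 = 8 completes the 19 down.
(3,2) = 11 − 8 = 3 completes the 11 across.

1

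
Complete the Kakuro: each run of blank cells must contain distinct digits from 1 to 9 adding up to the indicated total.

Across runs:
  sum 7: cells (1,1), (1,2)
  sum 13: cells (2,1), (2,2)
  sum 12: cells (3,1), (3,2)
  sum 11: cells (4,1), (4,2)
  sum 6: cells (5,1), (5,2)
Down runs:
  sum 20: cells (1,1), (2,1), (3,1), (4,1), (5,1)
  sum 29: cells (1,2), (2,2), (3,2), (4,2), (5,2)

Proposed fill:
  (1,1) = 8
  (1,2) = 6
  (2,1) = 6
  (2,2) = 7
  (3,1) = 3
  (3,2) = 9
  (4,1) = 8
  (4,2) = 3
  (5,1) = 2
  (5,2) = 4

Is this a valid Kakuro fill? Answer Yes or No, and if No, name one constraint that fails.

No — the down run (1,1)–(5,1) sums to 27, not 20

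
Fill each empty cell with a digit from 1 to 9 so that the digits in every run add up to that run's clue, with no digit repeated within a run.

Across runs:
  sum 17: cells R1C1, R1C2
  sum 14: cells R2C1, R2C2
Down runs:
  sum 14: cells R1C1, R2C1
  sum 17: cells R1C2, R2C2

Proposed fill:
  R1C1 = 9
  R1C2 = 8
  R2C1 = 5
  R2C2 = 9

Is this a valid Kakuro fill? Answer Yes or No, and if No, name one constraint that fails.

Yes

Across: 9+8=17; 5+9=14. Down: 9+5=14; 8+9=17. No digit repeats within any run.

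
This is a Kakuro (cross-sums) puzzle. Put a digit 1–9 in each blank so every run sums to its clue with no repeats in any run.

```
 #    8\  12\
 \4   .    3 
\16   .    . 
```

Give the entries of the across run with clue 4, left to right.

1 3

4 in 2 cells must be {1,3}; 16 in 2 cells must be {7,9}.
R1C1 = 4 − 3 = 1 completes the 4 across.
R2C1 = 8 − 1 = 7 completes the 8 down.
R2C2 = 16 − 7 = 9 completes the 16 across.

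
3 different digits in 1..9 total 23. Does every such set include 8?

Yes

The only way to make 23 from 3 distinct digits is {6,8,9}, which contains 8.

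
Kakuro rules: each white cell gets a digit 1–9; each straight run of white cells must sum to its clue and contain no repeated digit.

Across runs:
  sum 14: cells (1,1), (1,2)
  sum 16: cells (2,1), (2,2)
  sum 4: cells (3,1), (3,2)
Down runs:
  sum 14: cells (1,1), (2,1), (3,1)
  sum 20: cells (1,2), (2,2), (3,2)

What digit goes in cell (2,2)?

9

16 in 2 cells must be {7,9}; 4 in 2 cells must be {1,3}.
The 4 across and the 20 down share only 3, so (3,2) = 3.
Given what's placed, (2,2) must be 9 to fit the 16 across and 20 down.
(3,1) = 4 − 3 = 1 completes the 4 across.
(1,2) = 20 − 12 = 8 completes the 20 down.
(2,1) = 16 − 9 = 7 completes the 16 across.
(1,1) = 14 − 8 = 6 completes the 14 across.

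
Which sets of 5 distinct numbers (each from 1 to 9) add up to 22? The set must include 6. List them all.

5 distinct digits from 1–9 sum between 15 and 35.
Keeping only sets containing 6.

{1,2,4,6,9}; {1,2,5,6,8}; {1,3,4,6,8}; {1,3,5,6,7}; {2,3,4,6,7}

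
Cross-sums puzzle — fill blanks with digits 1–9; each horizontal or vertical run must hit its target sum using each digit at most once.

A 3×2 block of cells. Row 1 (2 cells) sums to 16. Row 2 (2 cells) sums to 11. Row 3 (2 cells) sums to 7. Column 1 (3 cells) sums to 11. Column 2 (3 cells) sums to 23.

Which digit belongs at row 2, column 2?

16 in 2 cells must be {7,9}; 23 in 3 cells must be {6,8,9}.
The 16 across and the 11 down share only 7, so (1,1) = 7.
(1,2) = 16 − 7 = 9 completes the 16 across.
Given what's placed, (2,1) must be 3 to fit the 11 across and 11 down.
(2,2) = 11 − 3 = 8 completes the 11 across.
(3,1) = 11 − 10 = 1 completes the 11 down.
(3,2) = 7 − 1 = 6 completes the 7 across.

8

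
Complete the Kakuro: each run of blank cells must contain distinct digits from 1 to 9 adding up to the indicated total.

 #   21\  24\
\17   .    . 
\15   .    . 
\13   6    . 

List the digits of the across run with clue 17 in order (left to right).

8 9

17 in 2 cells must be {8,9}; 24 in 3 cells must be {7,8,9}.
R1C1 = 8: the only remaining digit allowed by both the 17 across and the 21 down.
R1C2 = 17 − 8 = 9 completes the 17 across.
R2C1 = 21 − 14 = 7 completes the 21 down.
R2C2 = 15 − 7 = 8 completes the 15 across.
R3C2 = 13 − 6 = 7 completes the 13 across.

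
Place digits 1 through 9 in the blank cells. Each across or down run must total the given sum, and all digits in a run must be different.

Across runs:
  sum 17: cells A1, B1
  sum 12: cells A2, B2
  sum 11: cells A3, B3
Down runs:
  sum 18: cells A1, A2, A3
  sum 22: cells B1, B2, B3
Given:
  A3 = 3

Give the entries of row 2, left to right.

17 in 2 cells must be {8,9}.
B3 = 11 − 3 = 8 completes the 11 across.
Given what's placed, B1 must be 9 to fit the 17 across and 22 down.
B2 = 22 − 17 = 5 completes the 22 down.
A1 = 17 − 9 = 8 completes the 17 across.
A2 = 12 − 5 = 7 completes the 12 across.

7 5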